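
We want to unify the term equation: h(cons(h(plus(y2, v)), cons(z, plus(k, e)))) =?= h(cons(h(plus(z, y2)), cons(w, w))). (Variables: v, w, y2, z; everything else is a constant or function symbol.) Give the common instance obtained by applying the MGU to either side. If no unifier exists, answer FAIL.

h(cons(h(plus(plus(k, e), plus(k, e))), cons(plus(k, e), plus(k, e))))

Decompose h/1: cons(h(plus(y2, v)), cons(z, plus(k, e))) =?= cons(h(plus(z, y2)), cons(w, w)).
Decompose cons/2: h(plus(y2, v)) =?= h(plus(z, y2)),  cons(z, plus(k, e)) =?= cons(w, w).
Decompose h/1: plus(y2, v) =?= plus(z, y2).
Decompose plus/2: y2 =?= z,  v =?= y2.
Bind y2 := z; substituting into the one remaining equation that mentions y2 gives: v =?= z.
Bind v := z; no other remaining equation mentions v.
Decompose cons/2: z =?= w,  plus(k, e) =?= w.
Bind z := w; no other remaining equation mentions z. Substituting into the earlier bindings gives y2 := w, v := w.
Bind w := plus(k, e). Substituting into the earlier bindings gives y2 := plus(k, e), v := plus(k, e), z := plus(k, e).
Applying the MGU to either side gives h(cons(h(plus(plus(k, e), plus(k, e))), cons(plus(k, e), plus(k, e)))).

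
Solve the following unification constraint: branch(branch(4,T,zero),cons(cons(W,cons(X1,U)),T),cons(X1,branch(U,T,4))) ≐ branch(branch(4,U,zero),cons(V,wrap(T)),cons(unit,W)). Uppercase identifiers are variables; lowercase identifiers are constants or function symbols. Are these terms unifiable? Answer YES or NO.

Decompose branch/3: branch(4,T,zero) ≐ branch(4,U,zero),  cons(cons(W,cons(X1,U)),T) ≐ cons(V,wrap(T)),  cons(X1,branch(U,T,4)) ≐ cons(unit,W).
Decompose branch/3: 4 ≐ 4,  T ≐ U,  zero ≐ zero.
Delete trivial equation 4 ≐ 4.
Bind T := U; substituting into the 2 remaining equations that mention T gives: cons(cons(W,cons(X1,U)),U) ≐ cons(V,wrap(U)),  cons(X1,branch(U,U,4)) ≐ cons(unit,W).
Delete trivial equation zero ≐ zero.
Decompose cons/2: cons(W,cons(X1,U)) ≐ V,  U ≐ wrap(U).
Bind V := cons(W,cons(X1,U)); no other remaining equation mentions V.
Occurs check fails: U occurs in wrap(U); the equation U ≐ wrap(U) has no finite solution.

NO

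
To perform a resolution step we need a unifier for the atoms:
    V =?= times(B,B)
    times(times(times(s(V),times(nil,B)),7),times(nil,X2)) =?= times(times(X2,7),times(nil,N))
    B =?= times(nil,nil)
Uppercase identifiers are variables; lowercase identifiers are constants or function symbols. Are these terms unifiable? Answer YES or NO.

YES

Bind V := times(B,B); substituting into the one remaining equation that mentions V gives: times(times(times(s(times(B,B)),times(nil,B)),7),times(nil,X2)) =?= times(times(X2,7),times(nil,N)).
Decompose times/2: times(times(s(times(B,B)),times(nil,B)),7) =?= times(X2,7),  times(nil,X2) =?= times(nil,N).
Decompose times/2: times(s(times(B,B)),times(nil,B)) =?= X2,  7 =?= 7.
Bind X2 := times(s(times(B,B)),times(nil,B)); substituting into the one remaining equation that mentions X2 gives: times(nil,times(s(times(B,B)),times(nil,B))) =?= times(nil,N).
Delete trivial equation 7 =?= 7.
Decompose times/2: nil =?= nil,  times(s(times(B,B)),times(nil,B)) =?= N.
Delete trivial equation nil =?= nil.
Bind N := times(s(times(B,B)),times(nil,B)); no other remaining equation mentions N.
Bind B := times(nil,nil). Substituting into the earlier bindings gives V := times(times(nil,nil),times(nil,nil)), X2 := times(s(times(times(nil,nil),times(nil,nil))),times(nil,times(nil,nil))), N := times(s(times(times(nil,nil),times(nil,nil))),times(nil,times(nil,nil))).
No equations remain and no clash or occurs-check failure arose, so a unifier exists.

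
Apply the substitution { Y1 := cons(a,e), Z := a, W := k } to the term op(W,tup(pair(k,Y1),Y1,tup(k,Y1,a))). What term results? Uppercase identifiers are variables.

Replace each occurrence of Y1 with cons(a,e).
Replace each occurrence of W with k.
Result: op(k,tup(pair(k,cons(a,e)),cons(a,e),tup(k,cons(a,e),a))).

op(k,tup(pair(k,cons(a,e)),cons(a,e),tup(k,cons(a,e),a)))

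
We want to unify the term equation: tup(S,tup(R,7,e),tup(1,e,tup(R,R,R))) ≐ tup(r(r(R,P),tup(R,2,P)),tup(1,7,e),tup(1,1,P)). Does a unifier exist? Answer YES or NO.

NO

Decompose tup/3: S ≐ r(r(R,P),tup(R,2,P)),  tup(R,7,e) ≐ tup(1,7,e),  tup(1,e,tup(R,R,R)) ≐ tup(1,1,P).
Bind S := r(r(R,P),tup(R,2,P)); no other remaining equation mentions S.
Decompose tup/3: R ≐ 1,  7 ≐ 7,  e ≐ e.
Bind R := 1; substituting into the one remaining equation that mentions R gives: tup(1,e,tup(1,1,1)) ≐ tup(1,1,P). Substituting into the earlier binding gives S := r(r(1,P),tup(1,2,P)).
Delete trivial equation 7 ≐ 7.
Delete trivial equation e ≐ e.
Decompose tup/3: 1 ≐ 1,  e ≐ 1,  tup(1,1,1) ≐ P.
Delete trivial equation 1 ≐ 1.
Clash: constants e and 1 differ; no unifier exists.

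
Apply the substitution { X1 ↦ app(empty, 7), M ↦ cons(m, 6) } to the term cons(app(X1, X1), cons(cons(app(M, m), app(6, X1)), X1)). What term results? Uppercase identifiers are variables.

cons(app(app(empty, 7), app(empty, 7)), cons(cons(app(cons(m, 6), m), app(6, app(empty, 7))), app(empty, 7)))

Replace each occurrence of X1 with app(empty, 7).
Replace each occurrence of M with cons(m, 6).
Result: cons(app(app(empty, 7), app(empty, 7)), cons(cons(app(cons(m, 6), m), app(6, app(empty, 7))), app(empty, 7))).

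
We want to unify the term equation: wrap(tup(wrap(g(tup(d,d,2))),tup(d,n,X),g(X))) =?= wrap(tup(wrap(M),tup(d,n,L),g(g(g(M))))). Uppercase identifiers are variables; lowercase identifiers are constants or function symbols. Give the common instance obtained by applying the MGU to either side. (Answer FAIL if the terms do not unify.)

wrap(tup(wrap(g(tup(d,d,2))),tup(d,n,g(g(g(tup(d,d,2))))),g(g(g(g(tup(d,d,2)))))))

Decompose wrap/1: tup(wrap(g(tup(d,d,2))),tup(d,n,X),g(X)) =?= tup(wrap(M),tup(d,n,L),g(g(g(M)))).
Decompose tup/3: wrap(g(tup(d,d,2))) =?= wrap(M),  tup(d,n,X) =?= tup(d,n,L),  g(X) =?= g(g(g(M))).
Decompose wrap/1: g(tup(d,d,2)) =?= M.
Bind M := g(tup(d,d,2)); substituting into the one remaining equation that mentions M gives: g(X) =?= g(g(g(g(tup(d,d,2))))).
Decompose tup/3: d =?= d,  n =?= n,  X =?= L.
Delete trivial equation d =?= d.
Delete trivial equation n =?= n.
Bind X := L; substituting into the remaining equation gives: g(L) =?= g(g(g(g(tup(d,d,2))))).
Decompose g/1: L =?= g(g(g(tup(d,d,2)))).
Bind L := g(g(g(tup(d,d,2)))). Substituting into the earlier binding gives X := g(g(g(tup(d,d,2)))).
Applying the MGU to either side gives wrap(tup(wrap(g(tup(d,d,2))),tup(d,n,g(g(g(tup(d,d,2))))),g(g(g(g(tup(d,d,2))))))).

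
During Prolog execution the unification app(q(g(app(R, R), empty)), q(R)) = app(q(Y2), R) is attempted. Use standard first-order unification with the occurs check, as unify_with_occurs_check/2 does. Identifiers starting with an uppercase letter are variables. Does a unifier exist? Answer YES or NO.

NO

Decompose app/2: q(g(app(R, R), empty)) = q(Y2),  q(R) = R.
Decompose q/1: g(app(R, R), empty) = Y2.
Bind Y2 := g(app(R, R), empty); no other remaining equation mentions Y2.
Occurs check fails: R occurs in q(R); the equation R = q(R) has no finite solution.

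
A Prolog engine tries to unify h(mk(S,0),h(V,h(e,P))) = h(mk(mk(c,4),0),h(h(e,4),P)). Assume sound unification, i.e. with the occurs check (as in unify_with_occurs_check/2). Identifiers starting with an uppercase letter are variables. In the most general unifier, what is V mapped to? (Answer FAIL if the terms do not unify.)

Decompose h/2: mk(S,0) = mk(mk(c,4),0),  h(V,h(e,P)) = h(h(e,4),P).
Decompose mk/2: S = mk(c,4),  0 = 0.
Bind S := mk(c,4); no other remaining equation mentions S.
Delete trivial equation 0 = 0.
Decompose h/2: V = h(e,4),  h(e,P) = P.
Bind V := h(e,4); no other remaining equation mentions V.
Occurs check fails: P occurs in h(e,P); the equation P = h(e,P) has no finite solution.

FAIL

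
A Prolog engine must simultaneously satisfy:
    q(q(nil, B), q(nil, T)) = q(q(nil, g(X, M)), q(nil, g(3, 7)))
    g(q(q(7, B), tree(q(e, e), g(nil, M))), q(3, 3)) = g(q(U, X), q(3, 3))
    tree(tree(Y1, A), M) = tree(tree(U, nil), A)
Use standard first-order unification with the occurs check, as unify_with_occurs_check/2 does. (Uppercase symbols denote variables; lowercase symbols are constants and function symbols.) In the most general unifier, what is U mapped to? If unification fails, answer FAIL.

Decompose q/2: q(nil, B) = q(nil, g(X, M)),  q(nil, T) = q(nil, g(3, 7)).
Decompose q/2: nil = nil,  B = g(X, M).
Delete trivial equation nil = nil.
Bind B := g(X, M); substituting into the one remaining equation that mentions B gives: g(q(q(7, g(X, M)), tree(q(e, e), g(nil, M))), q(3, 3)) = g(q(U, X), q(3, 3)).
Decompose q/2: nil = nil,  T = g(3, 7).
Delete trivial equation nil = nil.
Bind T := g(3, 7); no other remaining equation mentions T.
Decompose g/2: q(q(7, g(X, M)), tree(q(e, e), g(nil, M))) = q(U, X),  q(3, 3) = q(3, 3).
Decompose q/2: q(7, g(X, M)) = U,  tree(q(e, e), g(nil, M)) = X.
Bind U := q(7, g(X, M)); substituting into the one remaining equation that mentions U gives: tree(tree(Y1, A), M) = tree(tree(q(7, g(X, M)), nil), A).
Bind X := tree(q(e, e), g(nil, M)); substituting into the one remaining equation that mentions X gives: tree(tree(Y1, A), M) = tree(tree(q(7, g(tree(q(e, e), g(nil, M)), M)), nil), A). Substituting into the earlier bindings gives B := g(tree(q(e, e), g(nil, M)), M), U := q(7, g(tree(q(e, e), g(nil, M)), M)).
Delete trivial equation q(3, 3) = q(3, 3).
Decompose tree/2: tree(Y1, A) = tree(q(7, g(tree(q(e, e), g(nil, M)), M)), nil),  M = A.
Decompose tree/2: Y1 = q(7, g(tree(q(e, e), g(nil, M)), M)),  A = nil.
Bind Y1 := q(7, g(tree(q(e, e), g(nil, M)), M)); no other remaining equation mentions Y1.
Bind A := nil; substituting into the remaining equation gives: M = nil.
Bind M := nil. Substituting into the earlier bindings gives B := g(tree(q(e, e), g(nil, nil)), nil), U := q(7, g(tree(q(e, e), g(nil, nil)), nil)), X := tree(q(e, e), g(nil, nil)), Y1 := q(7, g(tree(q(e, e), g(nil, nil)), nil)).
MGU = { B ↦ g(tree(q(e, e), g(nil, nil)), nil), T ↦ g(3, 7), U ↦ q(7, g(tree(q(e, e), g(nil, nil)), nil)), X ↦ tree(q(e, e), g(nil, nil)), Y1 ↦ q(7, g(tree(q(e, e), g(nil, nil)), nil)), A ↦ nil, M ↦ nil }, so U ↦ q(7, g(tree(q(e, e), g(nil, nil)), nil)).

q(7, g(tree(q(e, e), g(nil, nil)), nil))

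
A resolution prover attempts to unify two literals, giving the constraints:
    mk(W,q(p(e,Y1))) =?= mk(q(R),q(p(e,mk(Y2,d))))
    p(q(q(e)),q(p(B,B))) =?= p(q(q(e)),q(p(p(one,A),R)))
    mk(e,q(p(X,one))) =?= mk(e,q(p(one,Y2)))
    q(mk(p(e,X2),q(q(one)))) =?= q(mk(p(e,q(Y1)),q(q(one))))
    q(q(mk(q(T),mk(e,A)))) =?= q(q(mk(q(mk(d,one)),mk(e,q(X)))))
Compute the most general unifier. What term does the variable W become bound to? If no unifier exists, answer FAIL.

q(p(one,q(one)))

Decompose mk/2: W =?= q(R),  q(p(e,Y1)) =?= q(p(e,mk(Y2,d))).
Bind W := q(R); no other remaining equation mentions W.
Decompose q/1: p(e,Y1) =?= p(e,mk(Y2,d)).
Decompose p/2: e =?= e,  Y1 =?= mk(Y2,d).
Delete trivial equation e =?= e.
Bind Y1 := mk(Y2,d); substituting into the one remaining equation that mentions Y1 gives: q(mk(p(e,X2),q(q(one)))) =?= q(mk(p(e,q(mk(Y2,d))),q(q(one)))).
Decompose p/2: q(q(e)) =?= q(q(e)),  q(p(B,B)) =?= q(p(p(one,A),R)).
Delete trivial equation q(q(e)) =?= q(q(e)).
Decompose q/1: p(B,B) =?= p(p(one,A),R).
Decompose p/2: B =?= p(one,A),  B =?= R.
Bind B := p(one,A); substituting into the one remaining equation that mentions B gives: p(one,A) =?= R.
Bind R := p(one,A); no other remaining equation mentions R. Substituting into the earlier binding gives W := q(p(one,A)).
Decompose mk/2: e =?= e,  q(p(X,one)) =?= q(p(one,Y2)).
Delete trivial equation e =?= e.
Decompose q/1: p(X,one) =?= p(one,Y2).
Decompose p/2: X =?= one,  one =?= Y2.
Bind X := one; substituting into the one remaining equation that mentions X gives: q(q(mk(q(T),mk(e,A)))) =?= q(q(mk(q(mk(d,one)),mk(e,q(one))))).
Bind Y2 := one; substituting into the one remaining equation that mentions Y2 gives: q(mk(p(e,X2),q(q(one)))) =?= q(mk(p(e,q(mk(one,d))),q(q(one)))). Substituting into the earlier binding gives Y1 := mk(one,d).
Decompose q/1: mk(p(e,X2),q(q(one))) =?= mk(p(e,q(mk(one,d))),q(q(one))).
Decompose mk/2: p(e,X2) =?= p(e,q(mk(one,d))),  q(q(one)) =?= q(q(one)).
Decompose p/2: e =?= e,  X2 =?= q(mk(one,d)).
Delete trivial equation e =?= e.
Bind X2 := q(mk(one,d)); no other remaining equation mentions X2.
Delete trivial equation q(q(one)) =?= q(q(one)).
Decompose q/1: q(mk(q(T),mk(e,A))) =?= q(mk(q(mk(d,one)),mk(e,q(one)))).
Decompose q/1: mk(q(T),mk(e,A)) =?= mk(q(mk(d,one)),mk(e,q(one))).
Decompose mk/2: q(T) =?= q(mk(d,one)),  mk(e,A) =?= mk(e,q(one)).
Decompose q/1: T =?= mk(d,one).
Bind T := mk(d,one); no other remaining equation mentions T.
Decompose mk/2: e =?= e,  A =?= q(one).
Delete trivial equation e =?= e.
Bind A := q(one). Substituting into the earlier bindings gives W := q(p(one,q(one))), B := p(one,q(one)), R := p(one,q(one)).
MGU = { W -> q(p(one,q(one))), Y1 -> mk(one,d), B -> p(one,q(one)), R -> p(one,q(one)), X -> one, Y2 -> one, X2 -> q(mk(one,d)), T -> mk(d,one), A -> q(one) }, so W -> q(p(one,q(one))).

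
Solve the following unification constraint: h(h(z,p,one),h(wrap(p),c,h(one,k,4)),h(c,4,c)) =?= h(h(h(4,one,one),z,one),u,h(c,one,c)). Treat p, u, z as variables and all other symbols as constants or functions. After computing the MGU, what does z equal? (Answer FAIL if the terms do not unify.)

Decompose h/3: h(z,p,one) =?= h(h(4,one,one),z,one),  h(wrap(p),c,h(one,k,4)) =?= u,  h(c,4,c) =?= h(c,one,c).
Decompose h/3: z =?= h(4,one,one),  p =?= z,  one =?= one.
Bind z := h(4,one,one); substituting into the one remaining equation that mentions z gives: p =?= h(4,one,one).
Bind p := h(4,one,one); substituting into the one remaining equation that mentions p gives: h(wrap(h(4,one,one)),c,h(one,k,4)) =?= u.
Delete trivial equation one =?= one.
Bind u := h(wrap(h(4,one,one)),c,h(one,k,4)); no other remaining equation mentions u.
Decompose h/3: c =?= c,  4 =?= one,  c =?= c.
Delete trivial equation c =?= c.
Clash: constants 4 and one differ; no unifier exists.

FAIL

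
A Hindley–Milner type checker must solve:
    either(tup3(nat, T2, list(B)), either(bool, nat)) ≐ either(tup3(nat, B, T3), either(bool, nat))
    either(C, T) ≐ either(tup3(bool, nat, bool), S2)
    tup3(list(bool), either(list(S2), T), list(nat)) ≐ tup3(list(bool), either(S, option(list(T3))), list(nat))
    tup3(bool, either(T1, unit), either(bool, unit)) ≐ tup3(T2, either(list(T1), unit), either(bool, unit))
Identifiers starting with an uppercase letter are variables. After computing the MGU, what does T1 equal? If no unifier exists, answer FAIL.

FAIL

Decompose either/2: tup3(nat, T2, list(B)) ≐ tup3(nat, B, T3),  either(bool, nat) ≐ either(bool, nat).
Decompose tup3/3: nat ≐ nat,  T2 ≐ B,  list(B) ≐ T3.
Delete trivial equation nat ≐ nat.
Bind T2 := B; substituting into the one remaining equation that mentions T2 gives: tup3(bool, either(T1, unit), either(bool, unit)) ≐ tup3(B, either(list(T1), unit), either(bool, unit)).
Bind T3 := list(B); substituting into the one remaining equation that mentions T3 gives: tup3(list(bool), either(list(S2), T), list(nat)) ≐ tup3(list(bool), either(S, option(list(list(B)))), list(nat)).
Delete trivial equation either(bool, nat) ≐ either(bool, nat).
Decompose either/2: C ≐ tup3(bool, nat, bool),  T ≐ S2.
Bind C := tup3(bool, nat, bool); no other remaining equation mentions C.
Bind T := S2; substituting into the one remaining equation that mentions T gives: tup3(list(bool), either(list(S2), S2), list(nat)) ≐ tup3(list(bool), either(S, option(list(list(B)))), list(nat)).
Decompose tup3/3: list(bool) ≐ list(bool),  either(list(S2), S2) ≐ either(S, option(list(list(B)))),  list(nat) ≐ list(nat).
Delete trivial equation list(bool) ≐ list(bool).
Decompose either/2: list(S2) ≐ S,  S2 ≐ option(list(list(B))).
Bind S := list(S2); no other remaining equation mentions S.
Bind S2 := option(list(list(B))); no other remaining equation mentions S2. Substituting into the earlier bindings gives T := option(list(list(B))), S := list(option(list(list(B)))).
Delete trivial equation list(nat) ≐ list(nat).
Decompose tup3/3: bool ≐ B,  either(T1, unit) ≐ either(list(T1), unit),  either(bool, unit) ≐ either(bool, unit).
Bind B := bool; no other remaining equation mentions B. Substituting into the earlier bindings gives T2 := bool, T3 := list(bool), T := option(list(list(bool))), S := list(option(list(list(bool)))), S2 := option(list(list(bool))).
Decompose either/2: T1 ≐ list(T1),  unit ≐ unit.
Occurs check fails: T1 occurs in list(T1); the equation T1 ≐ list(T1) has no finite solution.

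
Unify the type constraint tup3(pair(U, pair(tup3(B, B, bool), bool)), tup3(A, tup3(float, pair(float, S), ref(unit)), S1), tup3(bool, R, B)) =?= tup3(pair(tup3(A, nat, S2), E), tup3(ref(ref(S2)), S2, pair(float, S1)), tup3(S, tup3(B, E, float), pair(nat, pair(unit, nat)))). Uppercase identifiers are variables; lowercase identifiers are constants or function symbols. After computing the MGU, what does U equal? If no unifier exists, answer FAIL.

Decompose tup3/3: pair(U, pair(tup3(B, B, bool), bool)) =?= pair(tup3(A, nat, S2), E),  tup3(A, tup3(float, pair(float, S), ref(unit)), S1) =?= tup3(ref(ref(S2)), S2, pair(float, S1)),  tup3(bool, R, B) =?= tup3(S, tup3(B, E, float), pair(nat, pair(unit, nat))).
Decompose pair/2: U =?= tup3(A, nat, S2),  pair(tup3(B, B, bool), bool) =?= E.
Bind U := tup3(A, nat, S2); no other remaining equation mentions U.
Bind E := pair(tup3(B, B, bool), bool); substituting into the one remaining equation that mentions E gives: tup3(bool, R, B) =?= tup3(S, tup3(B, pair(tup3(B, B, bool), bool), float), pair(nat, pair(unit, nat))).
Decompose tup3/3: A =?= ref(ref(S2)),  tup3(float, pair(float, S), ref(unit)) =?= S2,  S1 =?= pair(float, S1).
Bind A := ref(ref(S2)); no other remaining equation mentions A. Substituting into the earlier binding gives U := tup3(ref(ref(S2)), nat, S2).
Bind S2 := tup3(float, pair(float, S), ref(unit)); no other remaining equation mentions S2. Substituting into the earlier bindings gives U := tup3(ref(ref(tup3(float, pair(float, S), ref(unit)))), nat, tup3(float, pair(float, S), ref(unit))), A := ref(ref(tup3(float, pair(float, S), ref(unit)))).
Occurs check fails: S1 occurs in pair(float, S1); the equation S1 =?= pair(float, S1) has no finite solution.

FAIL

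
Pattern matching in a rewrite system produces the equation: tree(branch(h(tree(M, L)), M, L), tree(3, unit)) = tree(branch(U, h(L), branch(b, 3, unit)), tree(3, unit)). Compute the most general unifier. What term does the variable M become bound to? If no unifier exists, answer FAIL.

h(branch(b, 3, unit))

Decompose tree/2: branch(h(tree(M, L)), M, L) = branch(U, h(L), branch(b, 3, unit)),  tree(3, unit) = tree(3, unit).
Decompose branch/3: h(tree(M, L)) = U,  M = h(L),  L = branch(b, 3, unit).
Bind U := h(tree(M, L)); no other remaining equation mentions U.
Bind M := h(L); no other remaining equation mentions M. Substituting into the earlier binding gives U := h(tree(h(L), L)).
Bind L := branch(b, 3, unit); no other remaining equation mentions L. Substituting into the earlier bindings gives U := h(tree(h(branch(b, 3, unit)), branch(b, 3, unit))), M := h(branch(b, 3, unit)).
Delete trivial equation tree(3, unit) = tree(3, unit).
MGU = { U ↦ h(tree(h(branch(b, 3, unit)), branch(b, 3, unit))), M ↦ h(branch(b, 3, unit)), L ↦ branch(b, 3, unit) }, so M ↦ h(branch(b, 3, unit)).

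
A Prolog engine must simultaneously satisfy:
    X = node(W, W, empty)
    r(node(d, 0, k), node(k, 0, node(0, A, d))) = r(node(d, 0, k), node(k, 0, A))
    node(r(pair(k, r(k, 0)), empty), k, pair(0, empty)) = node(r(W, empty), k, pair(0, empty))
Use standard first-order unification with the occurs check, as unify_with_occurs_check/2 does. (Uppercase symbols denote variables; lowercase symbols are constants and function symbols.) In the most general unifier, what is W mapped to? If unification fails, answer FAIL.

FAIL

Bind X := node(W, W, empty); no other remaining equation mentions X.
Decompose r/2: node(d, 0, k) = node(d, 0, k),  node(k, 0, node(0, A, d)) = node(k, 0, A).
Delete trivial equation node(d, 0, k) = node(d, 0, k).
Decompose node/3: k = k,  0 = 0,  node(0, A, d) = A.
Delete trivial equation k = k.
Delete trivial equation 0 = 0.
Occurs check fails: A occurs in node(0, A, d); the equation A = node(0, A, d) has no finite solution.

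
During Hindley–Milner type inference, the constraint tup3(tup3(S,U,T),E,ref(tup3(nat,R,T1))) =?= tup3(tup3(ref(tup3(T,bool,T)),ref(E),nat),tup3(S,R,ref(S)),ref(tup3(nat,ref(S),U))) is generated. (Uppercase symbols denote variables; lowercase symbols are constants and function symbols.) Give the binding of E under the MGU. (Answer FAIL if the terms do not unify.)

tup3(ref(tup3(nat,bool,nat)),ref(ref(tup3(nat,bool,nat))),ref(ref(tup3(nat,bool,nat))))

Decompose tup3/3: tup3(S,U,T) =?= tup3(ref(tup3(T,bool,T)),ref(E),nat),  E =?= tup3(S,R,ref(S)),  ref(tup3(nat,R,T1)) =?= ref(tup3(nat,ref(S),U)).
Decompose tup3/3: S =?= ref(tup3(T,bool,T)),  U =?= ref(E),  T =?= nat.
Bind S := ref(tup3(T,bool,T)); substituting into the 2 remaining equations that mention S gives: E =?= tup3(ref(tup3(T,bool,T)),R,ref(ref(tup3(T,bool,T)))),  ref(tup3(nat,R,T1)) =?= ref(tup3(nat,ref(ref(tup3(T,bool,T))),U)).
Bind U := ref(E); substituting into the one remaining equation that mentions U gives: ref(tup3(nat,R,T1)) =?= ref(tup3(nat,ref(ref(tup3(T,bool,T))),ref(E))).
Bind T := nat; substituting into the remaining equations gives: E =?= tup3(ref(tup3(nat,bool,nat)),R,ref(ref(tup3(nat,bool,nat)))),  ref(tup3(nat,R,T1)) =?= ref(tup3(nat,ref(ref(tup3(nat,bool,nat))),ref(E))). Substituting into the earlier binding gives S := ref(tup3(nat,bool,nat)).
Bind E := tup3(ref(tup3(nat,bool,nat)),R,ref(ref(tup3(nat,bool,nat)))); substituting into the remaining equation gives: ref(tup3(nat,R,T1)) =?= ref(tup3(nat,ref(ref(tup3(nat,bool,nat))),ref(tup3(ref(tup3(nat,bool,nat)),R,ref(ref(tup3(nat,bool,nat))))))). Substituting into the earlier binding gives U := ref(tup3(ref(tup3(nat,bool,nat)),R,ref(ref(tup3(nat,bool,nat))))).
Decompose ref/1: tup3(nat,R,T1) =?= tup3(nat,ref(ref(tup3(nat,bool,nat))),ref(tup3(ref(tup3(nat,bool,nat)),R,ref(ref(tup3(nat,bool,nat)))))).
Decompose tup3/3: nat =?= nat,  R =?= ref(ref(tup3(nat,bool,nat))),  T1 =?= ref(tup3(ref(tup3(nat,bool,nat)),R,ref(ref(tup3(nat,bool,nat))))).
Delete trivial equation nat =?= nat.
Bind R := ref(ref(tup3(nat,bool,nat))); substituting into the remaining equation gives: T1 =?= ref(tup3(ref(tup3(nat,bool,nat)),ref(ref(tup3(nat,bool,nat))),ref(ref(tup3(nat,bool,nat))))). Substituting into the earlier bindings gives U := ref(tup3(ref(tup3(nat,bool,nat)),ref(ref(tup3(nat,bool,nat))),ref(ref(tup3(nat,bool,nat))))), E := tup3(ref(tup3(nat,bool,nat)),ref(ref(tup3(nat,bool,nat))),ref(ref(tup3(nat,bool,nat)))).
Bind T1 := ref(tup3(ref(tup3(nat,bool,nat)),ref(ref(tup3(nat,bool,nat))),ref(ref(tup3(nat,bool,nat))))).
MGU = { S := ref(tup3(nat,bool,nat)), U := ref(tup3(ref(tup3(nat,bool,nat)),ref(ref(tup3(nat,bool,nat))),ref(ref(tup3(nat,bool,nat))))), T := nat, E := tup3(ref(tup3(nat,bool,nat)),ref(ref(tup3(nat,bool,nat))),ref(ref(tup3(nat,bool,nat)))), R := ref(ref(tup3(nat,bool,nat))), T1 := ref(tup3(ref(tup3(nat,bool,nat)),ref(ref(tup3(nat,bool,nat))),ref(ref(tup3(nat,bool,nat))))) }, so E := tup3(ref(tup3(nat,bool,nat)),ref(ref(tup3(nat,bool,nat))),ref(ref(tup3(nat,bool,nat)))).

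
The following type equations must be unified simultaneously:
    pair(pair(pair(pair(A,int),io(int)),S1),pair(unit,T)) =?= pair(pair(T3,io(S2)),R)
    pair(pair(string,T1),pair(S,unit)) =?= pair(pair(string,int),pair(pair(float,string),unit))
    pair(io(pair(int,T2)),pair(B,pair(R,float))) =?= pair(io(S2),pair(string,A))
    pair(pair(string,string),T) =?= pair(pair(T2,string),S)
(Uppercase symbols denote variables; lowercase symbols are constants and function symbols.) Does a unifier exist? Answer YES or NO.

Decompose pair/2: pair(pair(pair(A,int),io(int)),S1) =?= pair(T3,io(S2)),  pair(unit,T) =?= R.
Decompose pair/2: pair(pair(A,int),io(int)) =?= T3,  S1 =?= io(S2).
Bind T3 := pair(pair(A,int),io(int)); no other remaining equation mentions T3.
Bind S1 := io(S2); no other remaining equation mentions S1.
Bind R := pair(unit,T); substituting into the one remaining equation that mentions R gives: pair(io(pair(int,T2)),pair(B,pair(pair(unit,T),float))) =?= pair(io(S2),pair(string,A)).
Decompose pair/2: pair(string,T1) =?= pair(string,int),  pair(S,unit) =?= pair(pair(float,string),unit).
Decompose pair/2: string =?= string,  T1 =?= int.
Delete trivial equation string =?= string.
Bind T1 := int; no other remaining equation mentions T1.
Decompose pair/2: S =?= pair(float,string),  unit =?= unit.
Bind S := pair(float,string); substituting into the one remaining equation that mentions S gives: pair(pair(string,string),T) =?= pair(pair(T2,string),pair(float,string)).
Delete trivial equation unit =?= unit.
Decompose pair/2: io(pair(int,T2)) =?= io(S2),  pair(B,pair(pair(unit,T),float)) =?= pair(string,A).
Decompose io/1: pair(int,T2) =?= S2.
Bind S2 := pair(int,T2); no other remaining equation mentions S2. Substituting into the earlier binding gives S1 := io(pair(int,T2)).
Decompose pair/2: B =?= string,  pair(pair(unit,T),float) =?= A.
Bind B := string; no other remaining equation mentions B.
Bind A := pair(pair(unit,T),float); no other remaining equation mentions A. Substituting into the earlier binding gives T3 := pair(pair(pair(pair(unit,T),float),int),io(int)).
Decompose pair/2: pair(string,string) =?= pair(T2,string),  T =?= pair(float,string).
Decompose pair/2: string =?= T2,  string =?= string.
Bind T2 := string; no other remaining equation mentions T2. Substituting into the earlier bindings gives S1 := io(pair(int,string)), S2 := pair(int,string).
Delete trivial equation string =?= string.
Bind T := pair(float,string). Substituting into the earlier bindings gives T3 := pair(pair(pair(pair(unit,pair(float,string)),float),int),io(int)), R := pair(unit,pair(float,string)), A := pair(pair(unit,pair(float,string)),float).
No equations remain and no clash or occurs-check failure arose, so a unifier exists.

YES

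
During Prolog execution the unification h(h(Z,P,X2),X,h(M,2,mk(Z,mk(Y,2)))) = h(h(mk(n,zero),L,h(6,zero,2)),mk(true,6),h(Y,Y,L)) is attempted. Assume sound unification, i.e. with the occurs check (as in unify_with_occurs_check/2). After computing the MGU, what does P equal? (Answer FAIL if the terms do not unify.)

Decompose h/3: h(Z,P,X2) = h(mk(n,zero),L,h(6,zero,2)),  X = mk(true,6),  h(M,2,mk(Z,mk(Y,2))) = h(Y,Y,L).
Decompose h/3: Z = mk(n,zero),  P = L,  X2 = h(6,zero,2).
Bind Z := mk(n,zero); substituting into the one remaining equation that mentions Z gives: h(M,2,mk(mk(n,zero),mk(Y,2))) = h(Y,Y,L).
Bind P := L; no other remaining equation mentions P.
Bind X2 := h(6,zero,2); no other remaining equation mentions X2.
Bind X := mk(true,6); no other remaining equation mentions X.
Decompose h/3: M = Y,  2 = Y,  mk(mk(n,zero),mk(Y,2)) = L.
Bind M := Y; no other remaining equation mentions M.
Bind Y := 2; substituting into the remaining equation gives: mk(mk(n,zero),mk(2,2)) = L. Substituting into the earlier binding gives M := 2.
Bind L := mk(mk(n,zero),mk(2,2)). Substituting into the earlier binding gives P := mk(mk(n,zero),mk(2,2)).
MGU = { Z ↦ mk(n,zero), P ↦ mk(mk(n,zero),mk(2,2)), X2 ↦ h(6,zero,2), X ↦ mk(true,6), M ↦ 2, Y ↦ 2, L ↦ mk(mk(n,zero),mk(2,2)) }, so P ↦ mk(mk(n,zero),mk(2,2)).

mk(mk(n,zero),mk(2,2))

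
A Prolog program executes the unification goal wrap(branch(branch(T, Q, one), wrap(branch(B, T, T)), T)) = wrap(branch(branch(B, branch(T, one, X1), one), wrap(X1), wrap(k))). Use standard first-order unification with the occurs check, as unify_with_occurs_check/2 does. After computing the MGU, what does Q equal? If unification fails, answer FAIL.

Decompose wrap/1: branch(branch(T, Q, one), wrap(branch(B, T, T)), T) = branch(branch(B, branch(T, one, X1), one), wrap(X1), wrap(k)).
Decompose branch/3: branch(T, Q, one) = branch(B, branch(T, one, X1), one),  wrap(branch(B, T, T)) = wrap(X1),  T = wrap(k).
Decompose branch/3: T = B,  Q = branch(T, one, X1),  one = one.
Bind T := B; substituting into the 3 remaining equations that mention T gives: Q = branch(B, one, X1),  wrap(branch(B, B, B)) = wrap(X1),  B = wrap(k).
Bind Q := branch(B, one, X1); no other remaining equation mentions Q.
Delete trivial equation one = one.
Decompose wrap/1: branch(B, B, B) = X1.
Bind X1 := branch(B, B, B); no other remaining equation mentions X1. Substituting into the earlier binding gives Q := branch(B, one, branch(B, B, B)).
Bind B := wrap(k). Substituting into the earlier bindings gives T := wrap(k), Q := branch(wrap(k), one, branch(wrap(k), wrap(k), wrap(k))), X1 := branch(wrap(k), wrap(k), wrap(k)).
MGU = { T ↦ wrap(k), Q ↦ branch(wrap(k), one, branch(wrap(k), wrap(k), wrap(k))), X1 ↦ branch(wrap(k), wrap(k), wrap(k)), B ↦ wrap(k) }, so Q ↦ branch(wrap(k), one, branch(wrap(k), wrap(k), wrap(k))).

branch(wrap(k), one, branch(wrap(k), wrap(k), wrap(k)))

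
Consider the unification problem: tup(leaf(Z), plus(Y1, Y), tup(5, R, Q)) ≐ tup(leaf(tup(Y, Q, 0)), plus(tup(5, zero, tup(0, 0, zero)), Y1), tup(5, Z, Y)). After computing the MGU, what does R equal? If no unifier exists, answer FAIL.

tup(tup(5, zero, tup(0, 0, zero)), tup(5, zero, tup(0, 0, zero)), 0)

Decompose tup/3: leaf(Z) ≐ leaf(tup(Y, Q, 0)),  plus(Y1, Y) ≐ plus(tup(5, zero, tup(0, 0, zero)), Y1),  tup(5, R, Q) ≐ tup(5, Z, Y).
Decompose leaf/1: Z ≐ tup(Y, Q, 0).
Bind Z := tup(Y, Q, 0); substituting into the one remaining equation that mentions Z gives: tup(5, R, Q) ≐ tup(5, tup(Y, Q, 0), Y).
Decompose plus/2: Y1 ≐ tup(5, zero, tup(0, 0, zero)),  Y ≐ Y1.
Bind Y1 := tup(5, zero, tup(0, 0, zero)); substituting into the one remaining equation that mentions Y1 gives: Y ≐ tup(5, zero, tup(0, 0, zero)).
Bind Y := tup(5, zero, tup(0, 0, zero)); substituting into the remaining equation gives: tup(5, R, Q) ≐ tup(5, tup(tup(5, zero, tup(0, 0, zero)), Q, 0), tup(5, zero, tup(0, 0, zero))). Substituting into the earlier binding gives Z := tup(tup(5, zero, tup(0, 0, zero)), Q, 0).
Decompose tup/3: 5 ≐ 5,  R ≐ tup(tup(5, zero, tup(0, 0, zero)), Q, 0),  Q ≐ tup(5, zero, tup(0, 0, zero)).
Delete trivial equation 5 ≐ 5.
Bind R := tup(tup(5, zero, tup(0, 0, zero)), Q, 0); no other remaining equation mentions R.
Bind Q := tup(5, zero, tup(0, 0, zero)). Substituting into the earlier bindings gives Z := tup(tup(5, zero, tup(0, 0, zero)), tup(5, zero, tup(0, 0, zero)), 0), R := tup(tup(5, zero, tup(0, 0, zero)), tup(5, zero, tup(0, 0, zero)), 0).
MGU = { Z := tup(tup(5, zero, tup(0, 0, zero)), tup(5, zero, tup(0, 0, zero)), 0), Y1 := tup(5, zero, tup(0, 0, zero)), Y := tup(5, zero, tup(0, 0, zero)), R := tup(tup(5, zero, tup(0, 0, zero)), tup(5, zero, tup(0, 0, zero)), 0), Q := tup(5, zero, tup(0, 0, zero)) }, so R := tup(tup(5, zero, tup(0, 0, zero)), tup(5, zero, tup(0, 0, zero)), 0).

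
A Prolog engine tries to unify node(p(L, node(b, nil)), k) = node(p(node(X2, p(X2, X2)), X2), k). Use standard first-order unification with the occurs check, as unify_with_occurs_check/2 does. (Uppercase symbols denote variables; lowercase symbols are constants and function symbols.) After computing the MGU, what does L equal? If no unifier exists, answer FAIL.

Decompose node/2: p(L, node(b, nil)) = p(node(X2, p(X2, X2)), X2),  k = k.
Decompose p/2: L = node(X2, p(X2, X2)),  node(b, nil) = X2.
Bind L := node(X2, p(X2, X2)); no other remaining equation mentions L.
Bind X2 := node(b, nil); no other remaining equation mentions X2. Substituting into the earlier binding gives L := node(node(b, nil), p(node(b, nil), node(b, nil))).
Delete trivial equation k = k.
MGU = { L ↦ node(node(b, nil), p(node(b, nil), node(b, nil))), X2 ↦ node(b, nil) }, so L ↦ node(node(b, nil), p(node(b, nil), node(b, nil))).

node(node(b, nil), p(node(b, nil), node(b, nil)))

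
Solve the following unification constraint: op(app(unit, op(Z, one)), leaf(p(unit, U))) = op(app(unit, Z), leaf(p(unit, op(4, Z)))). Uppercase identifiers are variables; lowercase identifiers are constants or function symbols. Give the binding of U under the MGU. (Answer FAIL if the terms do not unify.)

Decompose op/2: app(unit, op(Z, one)) = app(unit, Z),  leaf(p(unit, U)) = leaf(p(unit, op(4, Z))).
Decompose app/2: unit = unit,  op(Z, one) = Z.
Delete trivial equation unit = unit.
Occurs check fails: Z occurs in op(Z, one); the equation Z = op(Z, one) has no finite solution.

FAIL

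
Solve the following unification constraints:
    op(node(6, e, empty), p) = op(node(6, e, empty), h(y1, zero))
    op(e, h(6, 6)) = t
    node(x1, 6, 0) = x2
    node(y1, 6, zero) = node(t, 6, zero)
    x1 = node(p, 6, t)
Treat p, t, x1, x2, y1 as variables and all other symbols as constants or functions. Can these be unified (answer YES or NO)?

YES

Decompose op/2: node(6, e, empty) = node(6, e, empty),  p = h(y1, zero).
Delete trivial equation node(6, e, empty) = node(6, e, empty).
Bind p := h(y1, zero); substituting into the one remaining equation that mentions p gives: x1 = node(h(y1, zero), 6, t).
Bind t := op(e, h(6, 6)); substituting into the 2 remaining equations that mention t gives: node(y1, 6, zero) = node(op(e, h(6, 6)), 6, zero),  x1 = node(h(y1, zero), 6, op(e, h(6, 6))).
Bind x2 := node(x1, 6, 0); no other remaining equation mentions x2.
Decompose node/3: y1 = op(e, h(6, 6)),  6 = 6,  zero = zero.
Bind y1 := op(e, h(6, 6)); substituting into the one remaining equation that mentions y1 gives: x1 = node(h(op(e, h(6, 6)), zero), 6, op(e, h(6, 6))). Substituting into the earlier binding gives p := h(op(e, h(6, 6)), zero).
Delete trivial equation 6 = 6.
Delete trivial equation zero = zero.
Bind x1 := node(h(op(e, h(6, 6)), zero), 6, op(e, h(6, 6))). Substituting into the earlier binding gives x2 := node(node(h(op(e, h(6, 6)), zero), 6, op(e, h(6, 6))), 6, 0).
No equations remain and no clash or occurs-check failure arose, so a unifier exists.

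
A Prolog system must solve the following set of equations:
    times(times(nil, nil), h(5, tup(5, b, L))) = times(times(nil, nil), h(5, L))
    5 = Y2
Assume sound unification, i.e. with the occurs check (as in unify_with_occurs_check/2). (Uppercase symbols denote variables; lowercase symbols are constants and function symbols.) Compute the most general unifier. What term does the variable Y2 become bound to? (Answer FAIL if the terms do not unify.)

FAIL

Decompose times/2: times(nil, nil) = times(nil, nil),  h(5, tup(5, b, L)) = h(5, L).
Delete trivial equation times(nil, nil) = times(nil, nil).
Decompose h/2: 5 = 5,  tup(5, b, L) = L.
Delete trivial equation 5 = 5.
Occurs check fails: L occurs in tup(5, b, L); the equation L = tup(5, b, L) has no finite solution.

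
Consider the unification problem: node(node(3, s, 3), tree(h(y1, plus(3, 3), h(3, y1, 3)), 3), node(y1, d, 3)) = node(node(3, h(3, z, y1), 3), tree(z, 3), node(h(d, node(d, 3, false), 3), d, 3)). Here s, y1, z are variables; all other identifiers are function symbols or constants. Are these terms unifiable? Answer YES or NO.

YES

Decompose node/3: node(3, s, 3) = node(3, h(3, z, y1), 3),  tree(h(y1, plus(3, 3), h(3, y1, 3)), 3) = tree(z, 3),  node(y1, d, 3) = node(h(d, node(d, 3, false), 3), d, 3).
Decompose node/3: 3 = 3,  s = h(3, z, y1),  3 = 3.
Delete trivial equation 3 = 3.
Bind s := h(3, z, y1); no other remaining equation mentions s.
Delete trivial equation 3 = 3.
Decompose tree/2: h(y1, plus(3, 3), h(3, y1, 3)) = z,  3 = 3.
Bind z := h(y1, plus(3, 3), h(3, y1, 3)); no other remaining equation mentions z. Substituting into the earlier binding gives s := h(3, h(y1, plus(3, 3), h(3, y1, 3)), y1).
Delete trivial equation 3 = 3.
Decompose node/3: y1 = h(d, node(d, 3, false), 3),  d = d,  3 = 3.
Bind y1 := h(d, node(d, 3, false), 3); no other remaining equation mentions y1. Substituting into the earlier bindings gives s := h(3, h(h(d, node(d, 3, false), 3), plus(3, 3), h(3, h(d, node(d, 3, false), 3), 3)), h(d, node(d, 3, false), 3)), z := h(h(d, node(d, 3, false), 3), plus(3, 3), h(3, h(d, node(d, 3, false), 3), 3)).
Delete trivial equation d = d.
Delete trivial equation 3 = 3.
No equations remain and no clash or occurs-check failure arose, so a unifier exists.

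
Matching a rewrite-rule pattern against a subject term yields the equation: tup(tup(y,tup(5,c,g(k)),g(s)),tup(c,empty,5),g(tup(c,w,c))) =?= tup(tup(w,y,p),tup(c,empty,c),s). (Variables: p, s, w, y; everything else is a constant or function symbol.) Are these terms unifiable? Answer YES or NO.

Decompose tup/3: tup(y,tup(5,c,g(k)),g(s)) =?= tup(w,y,p),  tup(c,empty,5) =?= tup(c,empty,c),  g(tup(c,w,c)) =?= s.
Decompose tup/3: y =?= w,  tup(5,c,g(k)) =?= y,  g(s) =?= p.
Bind y := w; substituting into the one remaining equation that mentions y gives: tup(5,c,g(k)) =?= w.
Bind w := tup(5,c,g(k)); substituting into the one remaining equation that mentions w gives: g(tup(c,tup(5,c,g(k)),c)) =?= s. Substituting into the earlier binding gives y := tup(5,c,g(k)).
Bind p := g(s); no other remaining equation mentions p.
Decompose tup/3: c =?= c,  empty =?= empty,  5 =?= c.
Delete trivial equation c =?= c.
Delete trivial equation empty =?= empty.
Clash: constants 5 and c differ; no unifier exists.

NO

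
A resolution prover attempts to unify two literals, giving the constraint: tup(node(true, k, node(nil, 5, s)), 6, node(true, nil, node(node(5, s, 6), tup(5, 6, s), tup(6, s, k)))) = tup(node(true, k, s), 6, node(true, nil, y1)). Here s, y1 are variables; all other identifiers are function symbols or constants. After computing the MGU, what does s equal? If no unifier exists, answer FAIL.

FAIL

Decompose tup/3: node(true, k, node(nil, 5, s)) = node(true, k, s),  6 = 6,  node(true, nil, node(node(5, s, 6), tup(5, 6, s), tup(6, s, k))) = node(true, nil, y1).
Decompose node/3: true = true,  k = k,  node(nil, 5, s) = s.
Delete trivial equation true = true.
Delete trivial equation k = k.
Occurs check fails: s occurs in node(nil, 5, s); the equation s = node(nil, 5, s) has no finite solution.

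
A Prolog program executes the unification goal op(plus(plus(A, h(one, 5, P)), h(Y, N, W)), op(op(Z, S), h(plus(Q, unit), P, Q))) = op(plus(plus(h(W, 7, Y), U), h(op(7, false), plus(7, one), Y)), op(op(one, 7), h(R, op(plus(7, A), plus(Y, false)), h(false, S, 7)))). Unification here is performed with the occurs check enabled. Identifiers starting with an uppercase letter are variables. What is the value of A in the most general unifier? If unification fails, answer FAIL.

Decompose op/2: plus(plus(A, h(one, 5, P)), h(Y, N, W)) = plus(plus(h(W, 7, Y), U), h(op(7, false), plus(7, one), Y)),  op(op(Z, S), h(plus(Q, unit), P, Q)) = op(op(one, 7), h(R, op(plus(7, A), plus(Y, false)), h(false, S, 7))).
Decompose plus/2: plus(A, h(one, 5, P)) = plus(h(W, 7, Y), U),  h(Y, N, W) = h(op(7, false), plus(7, one), Y).
Decompose plus/2: A = h(W, 7, Y),  h(one, 5, P) = U.
Bind A := h(W, 7, Y); substituting into the one remaining equation that mentions A gives: op(op(Z, S), h(plus(Q, unit), P, Q)) = op(op(one, 7), h(R, op(plus(7, h(W, 7, Y)), plus(Y, false)), h(false, S, 7))).
Bind U := h(one, 5, P); no other remaining equation mentions U.
Decompose h/3: Y = op(7, false),  N = plus(7, one),  W = Y.
Bind Y := op(7, false); substituting into the 2 remaining equations that mention Y gives: W = op(7, false),  op(op(Z, S), h(plus(Q, unit), P, Q)) = op(op(one, 7), h(R, op(plus(7, h(W, 7, op(7, false))), plus(op(7, false), false)), h(false, S, 7))). Substituting into the earlier binding gives A := h(W, 7, op(7, false)).
Bind N := plus(7, one); no other remaining equation mentions N.
Bind W := op(7, false); substituting into the remaining equation gives: op(op(Z, S), h(plus(Q, unit), P, Q)) = op(op(one, 7), h(R, op(plus(7, h(op(7, false), 7, op(7, false))), plus(op(7, false), false)), h(false, S, 7))). Substituting into the earlier binding gives A := h(op(7, false), 7, op(7, false)).
Decompose op/2: op(Z, S) = op(one, 7),  h(plus(Q, unit), P, Q) = h(R, op(plus(7, h(op(7, false), 7, op(7, false))), plus(op(7, false), false)), h(false, S, 7)).
Decompose op/2: Z = one,  S = 7.
Bind Z := one; no other remaining equation mentions Z.
Bind S := 7; substituting into the remaining equation gives: h(plus(Q, unit), P, Q) = h(R, op(plus(7, h(op(7, false), 7, op(7, false))), plus(op(7, false), false)), h(false, 7, 7)).
Decompose h/3: plus(Q, unit) = R,  P = op(plus(7, h(op(7, false), 7, op(7, false))), plus(op(7, false), false)),  Q = h(false, 7, 7).
Bind R := plus(Q, unit); no other remaining equation mentions R.
Bind P := op(plus(7, h(op(7, false), 7, op(7, false))), plus(op(7, false), false)); no other remaining equation mentions P. Substituting into the earlier binding gives U := h(one, 5, op(plus(7, h(op(7, false), 7, op(7, false))), plus(op(7, false), false))).
Bind Q := h(false, 7, 7). Substituting into the earlier binding gives R := plus(h(false, 7, 7), unit).
MGU = { A = h(op(7, false), 7, op(7, false)), U = h(one, 5, op(plus(7, h(op(7, false), 7, op(7, false))), plus(op(7, false), false))), Y = op(7, false), N = plus(7, one), W = op(7, false), Z = one, S = 7, R = plus(h(false, 7, 7), unit), P = op(plus(7, h(op(7, false), 7, op(7, false))), plus(op(7, false), false)), Q = h(false, 7, 7) }, so A = h(op(7, false), 7, op(7, false)).

h(op(7, false), 7, op(7, false))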